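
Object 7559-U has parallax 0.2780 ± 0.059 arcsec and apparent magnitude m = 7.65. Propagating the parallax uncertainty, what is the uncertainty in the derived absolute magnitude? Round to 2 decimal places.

σ_M = 0.46 mag

M = m − 5 log₁₀ d + 5 = m + 5 log₁₀ p + 5, so ∂M/∂p = 5/(p ln 10).
σ_M = (5/ln 10) · (σ_p/p) = 2.1715 × 0.059/0.2780 = 2.1715 × 0.21223 = 0.46086.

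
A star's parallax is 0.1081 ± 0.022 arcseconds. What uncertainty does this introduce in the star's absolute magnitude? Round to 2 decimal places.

M = m − 5 log₁₀ d + 5 = m + 5 log₁₀ p + 5, so ∂M/∂p = 5/(p ln 10).
σ_M = (5/ln 10) · (σ_p/p) = 2.1715 × 0.022/0.1081 = 2.1715 × 0.20352 = 0.44194.

σ_M = 0.44 mag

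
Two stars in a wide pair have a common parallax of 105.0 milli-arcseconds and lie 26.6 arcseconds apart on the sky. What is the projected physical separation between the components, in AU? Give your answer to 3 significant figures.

253 AU

d = 1/p = 1/0.1050″ = 9.5238 pc.
At distance d (pc), an angle of θ arcsec spans θ·d AU: s = 26.6 × 9.5238 = 253.33 AU.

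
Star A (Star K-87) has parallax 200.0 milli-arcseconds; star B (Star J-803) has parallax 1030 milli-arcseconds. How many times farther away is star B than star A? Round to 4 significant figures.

Since d = 1/p, d_B/d_A = p_A/p_B.
= 200.0 / 1030 = 0.19417.

0.1942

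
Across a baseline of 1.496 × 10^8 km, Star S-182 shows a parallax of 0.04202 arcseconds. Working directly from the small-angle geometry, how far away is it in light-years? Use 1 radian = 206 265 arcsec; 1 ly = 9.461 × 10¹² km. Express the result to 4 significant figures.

θ = 0.04202″ = 0.04202/206265 = 2.0372 × 10^-7 rad.
d = B/θ = (1.496 × 10^8) / (2.0372 × 10^-7) = 7.3434 × 10^14 km = (7.3434 × 10^14) / (9.461 × 10^12) ly = 77.618 ly.

77.62 ly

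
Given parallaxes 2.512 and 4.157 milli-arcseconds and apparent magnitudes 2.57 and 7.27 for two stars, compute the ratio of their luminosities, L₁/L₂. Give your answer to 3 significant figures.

L₁/L₂ = 208

d₁ = 1/p₁ = 1/0.002512″ = 398.09 pc; d₂ = 1/p₂ = 1/0.004157″ = 240.56 pc.
M₁ = m₁ − 5 log₁₀ d₁ + 5 = 2.57 − 12.9999 + 5 = -5.4299.
M₂ = 7.27 − 11.9061 + 5 = 0.3639.
L₁/L₂ = 10^(0.4(M₂ − M₁)) = 10^(0.4 × 5.7938) = 10^2.31752 = 207.74.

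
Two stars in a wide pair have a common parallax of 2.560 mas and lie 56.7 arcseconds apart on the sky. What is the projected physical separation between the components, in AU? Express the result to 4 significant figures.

22150 AU

d = 1/p = 1/0.002560″ = 390.63 pc.
At distance d (pc), an angle of θ arcsec spans θ·d AU: s = 56.7 × 390.63 = 22149 AU.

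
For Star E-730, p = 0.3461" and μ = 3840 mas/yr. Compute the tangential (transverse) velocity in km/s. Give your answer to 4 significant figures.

52.59 km/s

d = 1/p = 1/0.3461″ = 2.8893 pc.
μ = 3840 mas/yr = 3.84 ″/yr.
v_t = 4.74 × μ × d = 4.74 × 3.84 × 2.8893 = 52.59 km/s.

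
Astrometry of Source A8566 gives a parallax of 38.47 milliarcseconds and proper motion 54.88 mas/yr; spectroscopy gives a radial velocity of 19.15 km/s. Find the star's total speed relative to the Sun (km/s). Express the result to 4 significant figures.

20.31 km/s

d = 1/p = 1/0.03847″ = 25.994 pc.
μ = 54.88 mas/yr = 0.05488 ″/yr.
v_t = 4.740 μ d = 4.740 × 0.05488 × 25.994 = 6.7619 km/s.
v = √(v_r² + v_t²) = √(19.15² + 6.7619²) = √412.446 = 20.309 km/s.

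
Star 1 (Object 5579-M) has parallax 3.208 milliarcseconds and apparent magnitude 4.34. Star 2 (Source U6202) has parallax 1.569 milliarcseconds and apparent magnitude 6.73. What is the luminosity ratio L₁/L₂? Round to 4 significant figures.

L₁/L₂ = 2.162

d₁ = 1/p₁ = 1/0.003208″ = 311.72 pc; d₂ = 1/p₂ = 1/0.001569″ = 637.35 pc.
M₁ = m₁ − 5 log₁₀ d₁ + 5 = 4.34 − 12.4688 + 5 = -3.1288.
M₂ = 6.73 − 14.0219 + 5 = -2.2919.
L₁/L₂ = 10^(0.4(M₂ − M₁)) = 10^(0.4 × 0.8369) = 10^0.33476 = 2.1615.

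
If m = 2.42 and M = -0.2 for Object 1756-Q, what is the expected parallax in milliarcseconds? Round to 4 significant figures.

m − M = 2.42 − (-0.2) = 2.62.
d = 10^((m−M)/5 + 1) = 10^1.524 = 33.42 pc.
p = 1/d = 1/33.42 = 0.029922 arcsec = 29.922 mas.

29.92 mas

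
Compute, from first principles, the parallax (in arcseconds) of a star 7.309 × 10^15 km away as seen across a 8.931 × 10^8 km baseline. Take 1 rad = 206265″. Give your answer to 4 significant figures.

0.02520 arcsec

θ ≈ B/d = (8.931 × 10^8) / (7.309 × 10^15) = 1.2219 × 10^-7 rad.
In arcseconds: 1.2219 × 10^-7 × 206265 = 0.025204″.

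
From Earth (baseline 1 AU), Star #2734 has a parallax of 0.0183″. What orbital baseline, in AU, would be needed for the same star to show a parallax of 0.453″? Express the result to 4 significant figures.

24.75 AU

Parallax scales linearly with baseline: p ∝ B, so B = p_target / p_Earth × 1 AU.
B = 0.453 / 0.0183 = 24.754 AU.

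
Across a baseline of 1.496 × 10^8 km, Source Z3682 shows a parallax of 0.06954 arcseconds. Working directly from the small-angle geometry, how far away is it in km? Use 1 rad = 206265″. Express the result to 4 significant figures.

4.437 × 10^14 km

θ = 0.06954″ = 0.06954/206265 = 3.3714 × 10^-7 rad.
d = B/θ = (1.496 × 10^8) / (3.3714 × 10^-7) = 4.4373 × 10^14 km.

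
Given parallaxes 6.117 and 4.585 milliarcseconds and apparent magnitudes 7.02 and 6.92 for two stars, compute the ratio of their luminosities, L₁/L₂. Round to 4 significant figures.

L₁/L₂ = 0.5124

d₁ = 1/p₁ = 1/0.006117″ = 163.48 pc; d₂ = 1/p₂ = 1/0.004585″ = 218.1 pc.
M₁ = m₁ − 5 log₁₀ d₁ + 5 = 7.02 − 11.0673 + 5 = 0.9527.
M₂ = 6.92 − 11.6933 + 5 = 0.2267.
L₁/L₂ = 10^(0.4(M₂ − M₁)) = 10^(0.4 × (-0.7260)) = 10^(-0.29040) = 0.51239.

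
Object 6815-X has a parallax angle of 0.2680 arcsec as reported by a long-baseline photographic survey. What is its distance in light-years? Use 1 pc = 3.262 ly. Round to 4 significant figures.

d = 1/p = 1/0.2680 = 3.7313 pc.
In light-years: 3.7313 × 3.262 = 12.172 ly.

12.17 light years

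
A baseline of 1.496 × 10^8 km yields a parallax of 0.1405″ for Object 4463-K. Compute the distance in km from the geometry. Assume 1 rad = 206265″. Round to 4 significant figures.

2.196 × 10^14 km

θ = 0.1405″ = 0.1405/206265 = 6.8116 × 10^-7 rad.
d = B/θ = (1.496 × 10^8) / (6.8116 × 10^-7) = 2.1963 × 10^14 km.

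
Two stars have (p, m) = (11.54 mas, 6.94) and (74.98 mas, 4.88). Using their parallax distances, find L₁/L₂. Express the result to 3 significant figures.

d₁ = 1/p₁ = 1/0.01154″ = 86.655 pc; d₂ = 1/p₂ = 1/0.07498″ = 13.337 pc.
M₁ = m₁ − 5 log₁₀ d₁ + 5 = 6.94 − 9.6890 + 5 = 2.2510.
M₂ = 4.88 − 5.6253 + 5 = 4.2547.
L₁/L₂ = 10^(0.4(M₂ − M₁)) = 10^(0.4 × 2.0037) = 10^0.80148 = 6.3311.

L₁/L₂ = 6.33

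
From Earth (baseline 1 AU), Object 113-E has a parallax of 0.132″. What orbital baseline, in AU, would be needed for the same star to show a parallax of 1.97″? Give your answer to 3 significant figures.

Parallax scales linearly with baseline: p ∝ B, so B = p_target / p_Earth × 1 AU.
B = 1.97 / 0.132 = 14.924 AU.

14.9 AU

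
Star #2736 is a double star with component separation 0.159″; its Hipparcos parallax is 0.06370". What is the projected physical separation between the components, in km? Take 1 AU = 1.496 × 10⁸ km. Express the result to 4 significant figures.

3.734 × 10^8 km

d = 1/p = 1/0.06370″ = 15.699 pc.
At distance d (pc), an angle of θ arcsec spans θ·d AU: s = 0.159 × 15.699 = 2.4961 AU.
= 2.4961 × 1.496 × 10⁸ km = 3.7342 × 10^8 km.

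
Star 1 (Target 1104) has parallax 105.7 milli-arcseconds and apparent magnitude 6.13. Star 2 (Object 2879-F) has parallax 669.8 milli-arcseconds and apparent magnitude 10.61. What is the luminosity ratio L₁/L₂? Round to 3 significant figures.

d₁ = 1/p₁ = 1/0.1057″ = 9.4607 pc; d₂ = 1/p₂ = 1/0.6698″ = 1.493 pc.
M₁ = m₁ − 5 log₁₀ d₁ + 5 = 6.13 − 4.8796 + 5 = 6.2504.
M₂ = 10.61 − 0.8703 + 5 = 14.7397.
L₁/L₂ = 10^(0.4(M₂ − M₁)) = 10^(0.4 × 8.4893) = 10^3.39572 = 2487.3.

L₁/L₂ = 2490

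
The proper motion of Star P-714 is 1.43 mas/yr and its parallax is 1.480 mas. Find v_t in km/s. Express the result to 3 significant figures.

d = 1/p = 1/0.001480″ = 675.68 pc.
μ = 1.43 mas/yr = 0.00143 ″/yr.
v_t = 4.74 × μ × d = 4.74 × 0.00143 × 675.68 = 4.5799 km/s.

4.58 km/s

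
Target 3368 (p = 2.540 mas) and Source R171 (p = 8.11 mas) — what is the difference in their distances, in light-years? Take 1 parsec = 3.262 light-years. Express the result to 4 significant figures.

882.0 ly

d_A = 1/0.002540″ = 393.7 pc; d_B = 1/0.008110″ = 123.3 pc.
|d_B − d_A| = |123.3 − 393.7| = 270.4 pc = 270.4 × 3.262 ly = 882.04 ly.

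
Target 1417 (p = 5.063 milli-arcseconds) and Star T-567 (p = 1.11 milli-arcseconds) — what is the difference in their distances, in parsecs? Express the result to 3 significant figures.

703 pc

d_A = 1/0.005063″ = 197.51 pc; d_B = 1/0.001110″ = 900.9 pc.
|d_B − d_A| = |900.9 − 197.51| = 703.39 pc.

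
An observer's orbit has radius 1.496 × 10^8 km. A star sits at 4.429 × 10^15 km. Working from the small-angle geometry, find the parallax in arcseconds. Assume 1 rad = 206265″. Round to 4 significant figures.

θ ≈ B/d = (1.496 × 10^8) / (4.429 × 10^15) = 3.3777 × 10^-8 rad.
In arcseconds: 3.3777 × 10^-8 × 206265 = 0.006967″.

0.006967 arcsec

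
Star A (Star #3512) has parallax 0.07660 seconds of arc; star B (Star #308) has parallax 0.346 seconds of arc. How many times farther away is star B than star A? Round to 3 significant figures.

0.221

Since d = 1/p, d_B/d_A = p_A/p_B.
= 0.07660 / 0.346 = 0.22139.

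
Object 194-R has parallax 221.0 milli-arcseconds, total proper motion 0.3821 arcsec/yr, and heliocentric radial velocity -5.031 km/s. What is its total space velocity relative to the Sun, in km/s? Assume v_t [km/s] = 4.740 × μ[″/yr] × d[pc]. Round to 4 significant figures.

d = 1/p = 1/0.2210″ = 4.5249 pc.
v_t = 4.740 μ d = 4.740 × 0.3821 × 4.5249 = 8.1953 km/s.
v = √(v_r² + v_t²) = √((-5.031)² + 8.1953²) = √92.4739 = 9.6163 km/s.

9.616 km/s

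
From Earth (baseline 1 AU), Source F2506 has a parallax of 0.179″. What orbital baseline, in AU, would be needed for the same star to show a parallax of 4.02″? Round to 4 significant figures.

Parallax scales linearly with baseline: p ∝ B, so B = p_target / p_Earth × 1 AU.
B = 4.02 / 0.179 = 22.458 AU.

22.46 AU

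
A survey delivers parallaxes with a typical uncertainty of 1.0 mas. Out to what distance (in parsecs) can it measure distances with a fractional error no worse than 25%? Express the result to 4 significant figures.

250.0 pc

σ_d/d = σ_p/p, so the condition is σ_p/p ≤ 0.25, i.e. p ≥ σ_p/0.25.
p_min = 1.0/0.25 = 4 mas = 0.004 arcsec.
d_max = 1/p_min = 1/0.004 = 250 pc.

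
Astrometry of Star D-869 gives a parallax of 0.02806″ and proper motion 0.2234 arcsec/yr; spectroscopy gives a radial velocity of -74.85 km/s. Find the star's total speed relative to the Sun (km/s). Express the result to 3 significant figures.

83.8 km/s

d = 1/p = 1/0.02806″ = 35.638 pc.
v_t = 4.740 μ d = 4.740 × 0.2234 × 35.638 = 37.738 km/s.
v = √(v_r² + v_t²) = √((-74.85)² + 37.738²) = √7026.68 = 83.825 km/s.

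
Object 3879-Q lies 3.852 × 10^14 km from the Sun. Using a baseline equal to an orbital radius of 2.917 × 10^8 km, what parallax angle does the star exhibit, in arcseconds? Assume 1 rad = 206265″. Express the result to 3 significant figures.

0.156 arcsec

θ ≈ B/d = (2.917 × 10^8) / (3.852 × 10^14) = 7.5727 × 10^-7 rad.
In arcseconds: 7.5727 × 10^-7 × 206265 = 0.1562″.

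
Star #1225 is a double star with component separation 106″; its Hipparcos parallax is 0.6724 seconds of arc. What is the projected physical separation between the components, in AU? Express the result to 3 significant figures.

d = 1/p = 1/0.6724″ = 1.4872 pc.
At distance d (pc), an angle of θ arcsec spans θ·d AU: s = 106 × 1.4872 = 157.64 AU.

158 AU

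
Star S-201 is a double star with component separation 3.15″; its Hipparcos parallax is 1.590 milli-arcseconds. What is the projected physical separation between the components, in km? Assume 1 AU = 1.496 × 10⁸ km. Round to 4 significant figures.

d = 1/p = 1/0.001590″ = 628.93 pc.
At distance d (pc), an angle of θ arcsec spans θ·d AU: s = 3.15 × 628.93 = 1981.1 AU.
= 1981.1 × 1.496 × 10⁸ km = 2.9637 × 10^11 km.

2.964 × 10^11 km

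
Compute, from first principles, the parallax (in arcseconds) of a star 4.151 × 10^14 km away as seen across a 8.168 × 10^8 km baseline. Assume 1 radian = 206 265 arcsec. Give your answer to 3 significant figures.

0.406 arcsec

θ ≈ B/d = (8.168 × 10^8) / (4.151 × 10^14) = 1.9677 × 10^-6 rad.
In arcseconds: 1.9677 × 10^-6 × 206265 = 0.40587″.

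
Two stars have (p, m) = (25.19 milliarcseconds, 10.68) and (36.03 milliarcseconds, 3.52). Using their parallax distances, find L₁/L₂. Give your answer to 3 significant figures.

L₁/L₂ = 0.00280

d₁ = 1/p₁ = 1/0.02519″ = 39.698 pc; d₂ = 1/p₂ = 1/0.03603″ = 27.755 pc.
M₁ = m₁ − 5 log₁₀ d₁ + 5 = 10.68 − 7.9938 + 5 = 7.6862.
M₂ = 3.52 − 7.2167 + 5 = 1.3033.
L₁/L₂ = 10^(0.4(M₂ − M₁)) = 10^(0.4 × (-6.3829)) = 10^(-2.55316) = 0.002798.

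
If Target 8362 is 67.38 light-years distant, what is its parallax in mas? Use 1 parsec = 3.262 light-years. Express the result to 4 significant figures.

48.41 mas

d = 67.38 ly ÷ 3.262 = 20.656 pc.
p = 1/d = 1/20.656 = 0.048412 arcsec.
= 0.048412 × 1000 = 48.412 mas.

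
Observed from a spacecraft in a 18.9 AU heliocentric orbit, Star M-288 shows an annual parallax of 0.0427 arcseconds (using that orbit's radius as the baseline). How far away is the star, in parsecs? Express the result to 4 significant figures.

442.6 pc

With baseline B (in AU) and parallax p (in arcsec), d = B/p parsecs.
d = 18.9 / 0.0427 = 442.62 pc.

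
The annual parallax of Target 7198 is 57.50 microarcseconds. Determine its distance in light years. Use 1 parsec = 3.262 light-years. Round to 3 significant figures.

56700 light years

p = 57.50 microarcseconds = 0.00005750 arcsec.
d = 1/p = 1/0.00005750 = 17391 pc.
In light-years: 17391 × 3.262 = 56729 ly.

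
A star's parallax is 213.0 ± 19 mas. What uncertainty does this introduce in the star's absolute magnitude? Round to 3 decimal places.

σ_M = 0.194 mag

M = m − 5 log₁₀ d + 5 = m + 5 log₁₀ p + 5, so ∂M/∂p = 5/(p ln 10).
σ_M = (5/ln 10) · (σ_p/p) = 2.1715 × 19/213.0 = 2.1715 × 0.089202 = 0.1937.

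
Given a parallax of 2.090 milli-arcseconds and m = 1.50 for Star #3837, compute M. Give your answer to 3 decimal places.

M = -6.899

d = 1/p = 1/0.002090″ = 478.47 pc.
m − M = 5 log₁₀(478.47) − 5 = 13.3993 − 5 = 8.3993.
M = m − (m − M) = 1.50 − 8.3993 = -6.899.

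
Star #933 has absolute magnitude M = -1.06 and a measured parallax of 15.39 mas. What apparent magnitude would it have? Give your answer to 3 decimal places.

d = 1/p = 1/0.01539″ = 64.977 pc.
m − M = 5 log₁₀ d − 5 = 5 log₁₀(64.977) − 5 = 9.0638 − 5 = 4.0638.
m = M + (m − M) = -1.06 + 4.0638 = 3.004.

m = 3.004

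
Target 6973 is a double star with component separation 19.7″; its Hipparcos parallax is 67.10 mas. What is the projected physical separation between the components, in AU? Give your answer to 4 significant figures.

293.6 AU

d = 1/p = 1/0.06710″ = 14.903 pc.
At distance d (pc), an angle of θ arcsec spans θ·d AU: s = 19.7 × 14.903 = 293.59 AU.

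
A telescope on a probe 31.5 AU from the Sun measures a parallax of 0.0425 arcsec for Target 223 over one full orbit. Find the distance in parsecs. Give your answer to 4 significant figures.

741.2 pc

With baseline B (in AU) and parallax p (in arcsec), d = B/p parsecs.
d = 31.5 / 0.0425 = 741.18 pc.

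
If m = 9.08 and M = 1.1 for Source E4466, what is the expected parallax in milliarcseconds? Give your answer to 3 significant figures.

m − M = 9.08 − 1.1 = 7.98.
d = 10^((m−M)/5 + 1) = 10^2.596 = 394.46 pc.
p = 1/d = 1/394.46 = 0.0025351 arcsec = 2.5351 mas.

2.54 mas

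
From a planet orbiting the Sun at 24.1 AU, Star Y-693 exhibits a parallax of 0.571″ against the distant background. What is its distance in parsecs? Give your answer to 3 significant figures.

42.2 pc

With baseline B (in AU) and parallax p (in arcsec), d = B/p parsecs.
d = 24.1 / 0.571 = 42.207 pc.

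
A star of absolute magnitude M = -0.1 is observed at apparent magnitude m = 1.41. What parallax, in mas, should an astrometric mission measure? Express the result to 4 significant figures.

49.89 mas

m − M = 1.41 − (-0.1) = 1.51.
d = 10^((m−M)/5 + 1) = 10^1.302 = 20.045 pc.
p = 1/d = 1/20.045 = 0.049888 arcsec = 49.888 mas.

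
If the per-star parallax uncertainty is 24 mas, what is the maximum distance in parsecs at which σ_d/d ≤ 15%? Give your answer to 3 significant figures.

σ_d/d = σ_p/p, so the condition is σ_p/p ≤ 0.15, i.e. p ≥ σ_p/0.15.
p_min = 24/0.15 = 160 mas = 0.16 arcsec.
d_max = 1/p_min = 1/0.16 = 6.25 pc.

6.25 pc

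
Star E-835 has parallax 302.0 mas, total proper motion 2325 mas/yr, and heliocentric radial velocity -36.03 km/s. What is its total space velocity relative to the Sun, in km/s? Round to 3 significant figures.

51.3 km/s

d = 1/p = 1/0.3020″ = 3.3113 pc.
μ = 2325 mas/yr = 2.325 ″/yr.
v_t = 4.740 μ d = 4.740 × 2.325 × 3.3113 = 36.492 km/s.
v = √(v_r² + v_t²) = √((-36.03)² + 36.492²) = √2629.83 = 51.282 km/s.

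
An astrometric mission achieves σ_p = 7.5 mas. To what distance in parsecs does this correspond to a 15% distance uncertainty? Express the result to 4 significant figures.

σ_d/d = σ_p/p, so the condition is σ_p/p ≤ 0.15, i.e. p ≥ σ_p/0.15.
p_min = 7.5/0.15 = 50 mas = 0.05 arcsec.
d_max = 1/p_min = 1/0.05 = 20 pc.

20.00 pc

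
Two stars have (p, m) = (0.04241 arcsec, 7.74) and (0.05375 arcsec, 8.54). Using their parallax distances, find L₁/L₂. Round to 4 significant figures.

d₁ = 1/p₁ = 1/0.04241″ = 23.579 pc; d₂ = 1/p₂ = 1/0.05375″ = 18.605 pc.
M₁ = m₁ − 5 log₁₀ d₁ + 5 = 7.74 − 6.8626 + 5 = 5.8774.
M₂ = 8.54 − 6.3481 + 5 = 7.1919.
L₁/L₂ = 10^(0.4(M₂ − M₁)) = 10^(0.4 × 1.3145) = 10^0.52580 = 3.3558.

L₁/L₂ = 3.356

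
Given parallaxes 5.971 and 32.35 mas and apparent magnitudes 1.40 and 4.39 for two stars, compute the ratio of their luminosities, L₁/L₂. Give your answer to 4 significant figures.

L₁/L₂ = 461.0

d₁ = 1/p₁ = 1/0.005971″ = 167.48 pc; d₂ = 1/p₂ = 1/0.03235″ = 30.912 pc.
M₁ = m₁ − 5 log₁₀ d₁ + 5 = 1.40 − 11.1198 + 5 = -4.7198.
M₂ = 4.39 − 7.4506 + 5 = 1.9394.
L₁/L₂ = 10^(0.4(M₂ − M₁)) = 10^(0.4 × 6.6592) = 10^2.66368 = 460.98.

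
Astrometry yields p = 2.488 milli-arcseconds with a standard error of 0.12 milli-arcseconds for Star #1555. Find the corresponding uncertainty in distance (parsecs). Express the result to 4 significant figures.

19.39 pc

d = 1/p, so σ_d = σ_p / p².
σ_d = 0.000120 / (0.002488)² = 0.000120 / 0.0000061901 = 19.386 pc.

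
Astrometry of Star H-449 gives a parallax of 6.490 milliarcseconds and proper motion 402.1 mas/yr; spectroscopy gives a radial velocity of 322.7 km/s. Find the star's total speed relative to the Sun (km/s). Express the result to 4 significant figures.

436.3 km/s

d = 1/p = 1/0.006490″ = 154.08 pc.
μ = 402.1 mas/yr = 0.4021 ″/yr.
v_t = 4.740 μ d = 4.740 × 0.4021 × 154.08 = 293.67 km/s.
v = √(v_r² + v_t²) = √(322.7² + 293.67²) = √190377 = 436.32 km/s.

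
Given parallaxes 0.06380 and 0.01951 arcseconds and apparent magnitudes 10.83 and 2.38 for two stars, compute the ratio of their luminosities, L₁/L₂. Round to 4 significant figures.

d₁ = 1/p₁ = 1/0.06380″ = 15.674 pc; d₂ = 1/p₂ = 1/0.01951″ = 51.256 pc.
M₁ = m₁ − 5 log₁₀ d₁ + 5 = 10.83 − 5.9759 + 5 = 9.8541.
M₂ = 2.38 − 8.5487 + 5 = -1.1687.
L₁/L₂ = 10^(0.4(M₂ − M₁)) = 10^(0.4 × (-11.0228)) = 10^(-4.40912) = 0.000038983.

L₁/L₂ = 3.898 × 10^-5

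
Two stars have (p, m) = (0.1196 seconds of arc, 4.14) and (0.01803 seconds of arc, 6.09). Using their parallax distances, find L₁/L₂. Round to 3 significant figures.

L₁/L₂ = 0.137

d₁ = 1/p₁ = 1/0.1196″ = 8.3612 pc; d₂ = 1/p₂ = 1/0.01803″ = 55.463 pc.
M₁ = m₁ − 5 log₁₀ d₁ + 5 = 4.14 − 4.6113 + 5 = 4.5287.
M₂ = 6.09 − 8.7200 + 5 = 2.3700.
L₁/L₂ = 10^(0.4(M₂ − M₁)) = 10^(0.4 × (-2.1587)) = 10^(-0.86348) = 0.13694.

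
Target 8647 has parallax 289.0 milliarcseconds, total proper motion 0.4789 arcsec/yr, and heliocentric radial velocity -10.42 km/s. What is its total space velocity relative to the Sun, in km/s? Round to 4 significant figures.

d = 1/p = 1/0.2890″ = 3.4602 pc.
v_t = 4.740 μ d = 4.740 × 0.4789 × 3.4602 = 7.8546 km/s.
v = √(v_r² + v_t²) = √((-10.42)² + 7.8546²) = √170.271 = 13.049 km/s.

13.05 km/s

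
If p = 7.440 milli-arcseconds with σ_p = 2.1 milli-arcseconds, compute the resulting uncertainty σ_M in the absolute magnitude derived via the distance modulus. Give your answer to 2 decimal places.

σ_M = 0.61 mag

M = m − 5 log₁₀ d + 5 = m + 5 log₁₀ p + 5, so ∂M/∂p = 5/(p ln 10).
σ_M = (5/ln 10) · (σ_p/p) = 2.1715 × 2.1/7.440 = 2.1715 × 0.28226 = 0.61293.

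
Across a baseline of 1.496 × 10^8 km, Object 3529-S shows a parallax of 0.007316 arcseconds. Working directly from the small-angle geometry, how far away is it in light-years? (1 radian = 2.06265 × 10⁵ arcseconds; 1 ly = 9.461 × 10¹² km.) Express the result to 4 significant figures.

445.8 ly

θ = 0.007316″ = 0.007316/206265 = 3.5469 × 10^-8 rad.
d = B/θ = (1.496 × 10^8) / (3.5469 × 10^-8) = 4.2178 × 10^15 km = (4.2178 × 10^15) / (9.461 × 10^12) ly = 445.81 ly.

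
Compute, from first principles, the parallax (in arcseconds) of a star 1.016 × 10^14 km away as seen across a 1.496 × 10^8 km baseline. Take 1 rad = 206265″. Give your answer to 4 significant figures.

θ ≈ B/d = (1.496 × 10^8) / (1.016 × 10^14) = 1.4724 × 10^-6 rad.
In arcseconds: 1.4724 × 10^-6 × 206265 = 0.3037″.

0.3037 arcsec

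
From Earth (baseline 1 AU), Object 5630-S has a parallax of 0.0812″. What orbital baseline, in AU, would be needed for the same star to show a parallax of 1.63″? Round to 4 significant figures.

Parallax scales linearly with baseline: p ∝ B, so B = p_target / p_Earth × 1 AU.
B = 1.63 / 0.0812 = 20.074 AU.

20.07 AU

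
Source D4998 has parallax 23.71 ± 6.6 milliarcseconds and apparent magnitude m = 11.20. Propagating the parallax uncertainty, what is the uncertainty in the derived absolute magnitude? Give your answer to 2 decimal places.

σ_M = 0.60 mag

M = m − 5 log₁₀ d + 5 = m + 5 log₁₀ p + 5, so ∂M/∂p = 5/(p ln 10).
σ_M = (5/ln 10) · (σ_p/p) = 2.1715 × 6.6/23.71 = 2.1715 × 0.27836 = 0.60446.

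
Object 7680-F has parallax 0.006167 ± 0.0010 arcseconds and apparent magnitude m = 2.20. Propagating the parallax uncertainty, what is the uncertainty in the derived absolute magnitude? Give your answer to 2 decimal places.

σ_M = 0.35 mag

M = m − 5 log₁₀ d + 5 = m + 5 log₁₀ p + 5, so ∂M/∂p = 5/(p ln 10).
σ_M = (5/ln 10) · (σ_p/p) = 2.1715 × 0.0010/0.006167 = 2.1715 × 0.16215 = 0.35211.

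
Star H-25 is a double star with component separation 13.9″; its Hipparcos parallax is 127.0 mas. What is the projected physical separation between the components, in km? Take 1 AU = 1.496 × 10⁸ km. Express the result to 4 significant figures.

d = 1/p = 1/0.1270″ = 7.874 pc.
At distance d (pc), an angle of θ arcsec spans θ·d AU: s = 13.9 × 7.874 = 109.45 AU.
= 109.45 × 1.496 × 10⁸ km = 1.6374 × 10^10 km.

1.637 × 10^10 km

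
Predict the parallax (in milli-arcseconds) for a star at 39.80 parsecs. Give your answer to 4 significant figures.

p = 1/d = 1/39.8 = 0.025126 arcsec.
= 0.025126 × 1000 = 25.126 mas.

25.13 mas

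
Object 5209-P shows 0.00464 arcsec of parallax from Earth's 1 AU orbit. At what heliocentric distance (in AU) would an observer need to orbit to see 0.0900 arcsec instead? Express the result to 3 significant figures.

Parallax scales linearly with baseline: p ∝ B, so B = p_target / p_Earth × 1 AU.
B = 0.0900 / 0.00464 = 19.397 AU.

19.4 AU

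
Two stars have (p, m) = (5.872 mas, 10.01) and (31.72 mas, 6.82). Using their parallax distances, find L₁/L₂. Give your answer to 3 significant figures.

d₁ = 1/p₁ = 1/0.005872″ = 170.3 pc; d₂ = 1/p₂ = 1/0.03172″ = 31.526 pc.
M₁ = m₁ − 5 log₁₀ d₁ + 5 = 10.01 − 11.1561 + 5 = 3.8539.
M₂ = 6.82 − 7.4933 + 5 = 4.3267.
L₁/L₂ = 10^(0.4(M₂ − M₁)) = 10^(0.4 × 0.4728) = 10^0.18912 = 1.5457.

L₁/L₂ = 1.55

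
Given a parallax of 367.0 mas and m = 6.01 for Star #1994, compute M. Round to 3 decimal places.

d = 1/p = 1/0.3670″ = 2.7248 pc.
m − M = 5 log₁₀(2.7248) − 5 = 2.1767 − 5 = -2.8233.
M = m − (m − M) = 6.01 − (-2.8233) = 8.833.

M = 8.833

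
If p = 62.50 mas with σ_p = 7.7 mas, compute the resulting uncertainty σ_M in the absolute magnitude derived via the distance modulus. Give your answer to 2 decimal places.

M = m − 5 log₁₀ d + 5 = m + 5 log₁₀ p + 5, so ∂M/∂p = 5/(p ln 10).
σ_M = (5/ln 10) · (σ_p/p) = 2.1715 × 7.7/62.50 = 2.1715 × 0.1232 = 0.26753.

σ_M = 0.27 mag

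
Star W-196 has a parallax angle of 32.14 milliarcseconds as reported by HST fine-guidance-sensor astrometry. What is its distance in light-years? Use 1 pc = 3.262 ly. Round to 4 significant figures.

101.5 light years

p = 32.14 milliarcseconds = 0.03214 arcsec.
d = 1/p = 1/0.03214 = 31.114 pc.
In light-years: 31.114 × 3.262 = 101.49 ly.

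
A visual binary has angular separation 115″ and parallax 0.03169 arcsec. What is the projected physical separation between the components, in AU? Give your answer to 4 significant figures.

3629 AU

d = 1/p = 1/0.03169″ = 31.556 pc.
At distance d (pc), an angle of θ arcsec spans θ·d AU: s = 115 × 31.556 = 3628.9 AU.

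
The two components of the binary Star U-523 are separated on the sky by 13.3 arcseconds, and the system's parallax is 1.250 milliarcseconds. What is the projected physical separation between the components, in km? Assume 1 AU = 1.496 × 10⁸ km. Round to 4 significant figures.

1.592 × 10^12 km

d = 1/p = 1/0.001250″ = 800 pc.
At distance d (pc), an angle of θ arcsec spans θ·d AU: s = 13.3 × 800 = 10640 AU.
= 10640 × 1.496 × 10⁸ km = 1.5917 × 10^12 km.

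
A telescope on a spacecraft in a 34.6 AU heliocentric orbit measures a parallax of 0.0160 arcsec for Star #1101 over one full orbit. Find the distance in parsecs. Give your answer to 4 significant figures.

With baseline B (in AU) and parallax p (in arcsec), d = B/p parsecs.
d = 34.6 / 0.0160 = 2162.5 pc.

2163 pc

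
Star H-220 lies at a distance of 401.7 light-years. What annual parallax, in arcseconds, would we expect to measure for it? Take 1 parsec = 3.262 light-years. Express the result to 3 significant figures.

d = 401.7 ly ÷ 3.262 = 123.15 pc.
p = 1/d = 1/123.15 = 0.0081202 arcsec.

0.00812 arcsec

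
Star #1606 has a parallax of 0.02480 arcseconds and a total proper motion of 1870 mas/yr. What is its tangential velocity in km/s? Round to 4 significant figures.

d = 1/p = 1/0.02480″ = 40.323 pc.
μ = 1870 mas/yr = 1.87 ″/yr.
v_t = 4.74 × μ × d = 4.74 × 1.87 × 40.323 = 357.42 km/s.

357.4 km/s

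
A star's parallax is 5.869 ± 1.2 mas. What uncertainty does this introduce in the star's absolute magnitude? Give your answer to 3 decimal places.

σ_M = 0.444 mag

M = m − 5 log₁₀ d + 5 = m + 5 log₁₀ p + 5, so ∂M/∂p = 5/(p ln 10).
σ_M = (5/ln 10) · (σ_p/p) = 2.1715 × 1.2/5.869 = 2.1715 × 0.20446 = 0.44398.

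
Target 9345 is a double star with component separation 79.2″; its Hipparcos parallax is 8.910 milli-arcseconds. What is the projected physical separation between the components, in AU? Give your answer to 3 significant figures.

d = 1/p = 1/0.008910″ = 112.23 pc.
At distance d (pc), an angle of θ arcsec spans θ·d AU: s = 79.2 × 112.23 = 8888.6 AU.

8890 AU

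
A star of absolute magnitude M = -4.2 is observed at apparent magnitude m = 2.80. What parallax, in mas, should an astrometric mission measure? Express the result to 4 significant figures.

3.981 mas

m − M = 2.80 − (-4.2) = 7.00.
d = 10^((m−M)/5 + 1) = 10^2.400 = 251.19 pc.
p = 1/d = 1/251.19 = 0.0039811 arcsec = 3.9811 mas.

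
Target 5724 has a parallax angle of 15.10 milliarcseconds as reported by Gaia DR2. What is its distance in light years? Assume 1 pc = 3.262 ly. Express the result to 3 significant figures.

216 light years

p = 15.10 milliarcseconds = 0.01510 arcsec.
d = 1/p = 1/0.01510 = 66.225 pc.
In light-years: 66.225 × 3.262 = 216.03 ly.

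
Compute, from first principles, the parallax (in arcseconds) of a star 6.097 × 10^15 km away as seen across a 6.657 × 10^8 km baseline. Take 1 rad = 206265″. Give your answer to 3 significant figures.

0.0225 arcsec

θ ≈ B/d = (6.657 × 10^8) / (6.097 × 10^15) = 1.0918 × 10^-7 rad.
In arcseconds: 1.0918 × 10^-7 × 206265 = 0.02252″.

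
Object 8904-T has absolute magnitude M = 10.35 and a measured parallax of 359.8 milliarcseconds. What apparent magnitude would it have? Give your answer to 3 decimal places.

m = 7.570

d = 1/p = 1/0.3598″ = 2.7793 pc.
m − M = 5 log₁₀ d − 5 = 5 log₁₀(2.7793) − 5 = 2.2197 − 5 = -2.7803.
m = M + (m − M) = 10.35 + (-2.7803) = 7.570.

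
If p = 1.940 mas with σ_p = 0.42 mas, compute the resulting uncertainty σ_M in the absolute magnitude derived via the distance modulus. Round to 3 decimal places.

σ_M = 0.470 mag

M = m − 5 log₁₀ d + 5 = m + 5 log₁₀ p + 5, so ∂M/∂p = 5/(p ln 10).
σ_M = (5/ln 10) · (σ_p/p) = 2.1715 × 0.42/1.940 = 2.1715 × 0.21649 = 0.47011.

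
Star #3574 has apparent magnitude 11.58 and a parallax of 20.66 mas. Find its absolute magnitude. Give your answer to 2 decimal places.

M = 8.16

d = 1/p = 1/0.02066″ = 48.403 pc.
m − M = 5 log₁₀(48.403) − 5 = 8.4244 − 5 = 3.4244.
M = m − (m − M) = 11.58 − 3.4244 = 8.16.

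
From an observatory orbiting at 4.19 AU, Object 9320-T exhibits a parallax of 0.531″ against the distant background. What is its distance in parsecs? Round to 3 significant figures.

With baseline B (in AU) and parallax p (in arcsec), d = B/p parsecs.
d = 4.19 / 0.531 = 7.8908 pc.

7.89 pc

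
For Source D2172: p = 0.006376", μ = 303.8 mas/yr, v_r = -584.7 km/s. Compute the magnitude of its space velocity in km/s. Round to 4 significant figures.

d = 1/p = 1/0.006376″ = 156.84 pc.
μ = 303.8 mas/yr = 0.3038 ″/yr.
v_t = 4.740 μ d = 4.740 × 0.3038 × 156.84 = 225.85 km/s.
v = √(v_r² + v_t²) = √((-584.7)² + 225.85²) = √392882 = 626.8 km/s.

626.8 km/s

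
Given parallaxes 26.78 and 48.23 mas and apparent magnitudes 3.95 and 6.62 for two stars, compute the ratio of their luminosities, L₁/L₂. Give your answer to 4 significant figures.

L₁/L₂ = 37.93

d₁ = 1/p₁ = 1/0.02678″ = 37.341 pc; d₂ = 1/p₂ = 1/0.04823″ = 20.734 pc.
M₁ = m₁ − 5 log₁₀ d₁ + 5 = 3.95 − 7.8609 + 5 = 1.0891.
M₂ = 6.62 − 6.5834 + 5 = 5.0366.
L₁/L₂ = 10^(0.4(M₂ − M₁)) = 10^(0.4 × 3.9475) = 10^1.57900 = 37.931.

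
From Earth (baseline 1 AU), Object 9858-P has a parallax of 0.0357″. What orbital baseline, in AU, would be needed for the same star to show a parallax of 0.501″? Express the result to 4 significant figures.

Parallax scales linearly with baseline: p ∝ B, so B = p_target / p_Earth × 1 AU.
B = 0.501 / 0.0357 = 14.034 AU.

14.03 AU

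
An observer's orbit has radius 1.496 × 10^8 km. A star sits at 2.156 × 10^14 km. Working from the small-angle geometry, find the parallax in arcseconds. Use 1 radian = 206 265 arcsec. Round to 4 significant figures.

0.1431 arcsec

θ ≈ B/d = (1.496 × 10^8) / (2.156 × 10^14) = 6.9388 × 10^-7 rad.
In arcseconds: 6.9388 × 10^-7 × 206265 = 0.14312″.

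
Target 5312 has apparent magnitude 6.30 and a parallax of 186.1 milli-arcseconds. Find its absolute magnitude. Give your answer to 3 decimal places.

M = 7.649

d = 1/p = 1/0.1861″ = 5.3735 pc.
m − M = 5 log₁₀(5.3735) − 5 = 3.6513 − 5 = -1.3487.
M = m − (m − M) = 6.30 − (-1.3487) = 7.649.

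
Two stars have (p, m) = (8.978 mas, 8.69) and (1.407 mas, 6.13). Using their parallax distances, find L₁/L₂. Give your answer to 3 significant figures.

L₁/L₂ = 0.00232

d₁ = 1/p₁ = 1/0.008978″ = 111.38 pc; d₂ = 1/p₂ = 1/0.001407″ = 710.73 pc.
M₁ = m₁ − 5 log₁₀ d₁ + 5 = 8.69 − 10.2340 + 5 = 3.4560.
M₂ = 6.13 − 14.2585 + 5 = -3.1285.
L₁/L₂ = 10^(0.4(M₂ − M₁)) = 10^(0.4 × (-6.5845)) = 10^(-2.63380) = 0.0023238.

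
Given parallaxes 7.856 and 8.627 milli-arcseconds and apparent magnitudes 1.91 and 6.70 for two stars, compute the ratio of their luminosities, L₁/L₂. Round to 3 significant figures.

L₁/L₂ = 99.4

d₁ = 1/p₁ = 1/0.007856″ = 127.29 pc; d₂ = 1/p₂ = 1/0.008627″ = 115.92 pc.
M₁ = m₁ − 5 log₁₀ d₁ + 5 = 1.91 − 10.5240 + 5 = -3.6140.
M₂ = 6.70 − 10.3208 + 5 = 1.3792.
L₁/L₂ = 10^(0.4(M₂ − M₁)) = 10^(0.4 × 4.9932) = 10^1.99728 = 99.376.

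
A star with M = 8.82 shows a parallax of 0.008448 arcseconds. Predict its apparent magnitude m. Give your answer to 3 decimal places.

d = 1/p = 1/0.008448″ = 118.37 pc.
m − M = 5 log₁₀ d − 5 = 5 log₁₀(118.37) − 5 = 10.3662 − 5 = 5.3662.
m = M + (m − M) = 8.82 + 5.3662 = 14.186.

m = 14.186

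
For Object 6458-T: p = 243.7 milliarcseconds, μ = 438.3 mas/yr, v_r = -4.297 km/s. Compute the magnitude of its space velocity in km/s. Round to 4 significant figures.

9.547 km/s

d = 1/p = 1/0.2437″ = 4.1034 pc.
μ = 438.3 mas/yr = 0.4383 ″/yr.
v_t = 4.740 μ d = 4.740 × 0.4383 × 4.1034 = 8.525 km/s.
v = √(v_r² + v_t²) = √((-4.297)² + 8.525²) = √91.1398 = 9.5467 km/s.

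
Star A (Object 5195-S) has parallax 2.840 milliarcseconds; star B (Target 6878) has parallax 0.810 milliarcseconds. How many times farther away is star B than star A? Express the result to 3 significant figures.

3.51

Since d = 1/p, d_B/d_A = p_A/p_B.
= 2.840 / 0.810 = 3.5062.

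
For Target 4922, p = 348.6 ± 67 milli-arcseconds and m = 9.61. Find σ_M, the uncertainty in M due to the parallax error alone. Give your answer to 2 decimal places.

σ_M = 0.42 mag

M = m − 5 log₁₀ d + 5 = m + 5 log₁₀ p + 5, so ∂M/∂p = 5/(p ln 10).
σ_M = (5/ln 10) · (σ_p/p) = 2.1715 × 67/348.6 = 2.1715 × 0.1922 = 0.41736.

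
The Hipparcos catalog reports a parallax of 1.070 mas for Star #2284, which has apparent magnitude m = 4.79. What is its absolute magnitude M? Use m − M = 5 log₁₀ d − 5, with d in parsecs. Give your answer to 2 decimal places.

d = 1/p = 1/0.001070″ = 934.58 pc.
m − M = 5 log₁₀(934.58) − 5 = 14.8531 − 5 = 9.8531.
M = m − (m − M) = 4.79 − 9.8531 = -5.06.

M = -5.06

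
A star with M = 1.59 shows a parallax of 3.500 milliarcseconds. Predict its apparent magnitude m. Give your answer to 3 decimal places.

m = 8.870

d = 1/p = 1/0.003500″ = 285.71 pc.
m − M = 5 log₁₀ d − 5 = 5 log₁₀(285.71) − 5 = 12.2796 − 5 = 7.2796.
m = M + (m − M) = 1.59 + 7.2796 = 8.870.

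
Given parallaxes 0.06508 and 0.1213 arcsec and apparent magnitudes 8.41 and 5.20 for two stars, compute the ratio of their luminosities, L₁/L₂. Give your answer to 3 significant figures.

L₁/L₂ = 0.181

d₁ = 1/p₁ = 1/0.06508″ = 15.366 pc; d₂ = 1/p₂ = 1/0.1213″ = 8.244 pc.
M₁ = m₁ − 5 log₁₀ d₁ + 5 = 8.41 − 5.9328 + 5 = 7.4772.
M₂ = 5.20 − 4.5807 + 5 = 5.6193.
L₁/L₂ = 10^(0.4(M₂ − M₁)) = 10^(0.4 × (-1.8579)) = 10^(-0.74316) = 0.18065.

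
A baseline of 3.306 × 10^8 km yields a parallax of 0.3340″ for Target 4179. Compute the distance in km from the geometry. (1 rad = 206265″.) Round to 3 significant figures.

2.04 × 10^14 km

θ = 0.3340″ = 0.3340/206265 = 1.6193 × 10^-6 rad.
d = B/θ = (3.306 × 10^8) / (1.6193 × 10^-6) = 2.0416 × 10^14 km.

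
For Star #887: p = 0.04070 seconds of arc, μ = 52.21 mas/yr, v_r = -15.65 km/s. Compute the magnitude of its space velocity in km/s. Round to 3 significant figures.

d = 1/p = 1/0.04070″ = 24.57 pc.
μ = 52.21 mas/yr = 0.05221 ″/yr.
v_t = 4.740 μ d = 4.740 × 0.05221 × 24.57 = 6.0805 km/s.
v = √(v_r² + v_t²) = √((-15.65)² + 6.0805²) = √281.895 = 16.79 km/s.

16.8 km/s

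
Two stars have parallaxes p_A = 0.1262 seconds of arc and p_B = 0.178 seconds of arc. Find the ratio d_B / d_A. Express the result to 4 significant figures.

Since d = 1/p, d_B/d_A = p_A/p_B.
= 0.1262 / 0.178 = 0.70899.

0.7090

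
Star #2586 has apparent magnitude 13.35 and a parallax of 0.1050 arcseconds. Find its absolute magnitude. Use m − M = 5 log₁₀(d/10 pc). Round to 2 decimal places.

d = 1/p = 1/0.1050″ = 9.5238 pc.
m − M = 5 log₁₀(9.5238) − 5 = 4.8941 − 5 = -0.1059.
M = m − (m − M) = 13.35 − (-0.1059) = 13.46.

M = 13.46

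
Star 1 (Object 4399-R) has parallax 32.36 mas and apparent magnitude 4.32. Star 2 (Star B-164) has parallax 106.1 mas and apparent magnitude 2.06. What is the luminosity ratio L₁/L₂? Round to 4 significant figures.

L₁/L₂ = 1.341

d₁ = 1/p₁ = 1/0.03236″ = 30.902 pc; d₂ = 1/p₂ = 1/0.1061″ = 9.4251 pc.
M₁ = m₁ − 5 log₁₀ d₁ + 5 = 4.32 − 7.4499 + 5 = 1.8701.
M₂ = 2.06 − 4.8714 + 5 = 2.1886.
L₁/L₂ = 10^(0.4(M₂ − M₁)) = 10^(0.4 × 0.3185) = 10^0.12740 = 1.3409.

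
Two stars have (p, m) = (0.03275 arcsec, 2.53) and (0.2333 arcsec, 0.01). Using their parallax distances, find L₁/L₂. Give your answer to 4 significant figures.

d₁ = 1/p₁ = 1/0.03275″ = 30.534 pc; d₂ = 1/p₂ = 1/0.2333″ = 4.2863 pc.
M₁ = m₁ − 5 log₁₀ d₁ + 5 = 2.53 − 7.4239 + 5 = 0.1061.
M₂ = 0.01 − 3.1604 + 5 = 1.8496.
L₁/L₂ = 10^(0.4(M₂ − M₁)) = 10^(0.4 × 1.7435) = 10^0.69740 = 4.982.

L₁/L₂ = 4.982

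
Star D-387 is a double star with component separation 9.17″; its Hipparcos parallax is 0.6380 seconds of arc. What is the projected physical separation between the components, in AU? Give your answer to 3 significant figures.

d = 1/p = 1/0.6380″ = 1.5674 pc.
At distance d (pc), an angle of θ arcsec spans θ·d AU: s = 9.17 × 1.5674 = 14.373 AU.

14.4 AU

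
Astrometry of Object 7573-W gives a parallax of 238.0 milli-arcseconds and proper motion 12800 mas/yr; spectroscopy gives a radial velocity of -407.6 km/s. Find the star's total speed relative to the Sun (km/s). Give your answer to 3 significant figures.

d = 1/p = 1/0.2380″ = 4.2017 pc.
μ = 12800 mas/yr = 12.80 ″/yr.
v_t = 4.740 μ d = 4.740 × 12.80 × 4.2017 = 254.93 km/s.
v = √(v_r² + v_t²) = √((-407.6)² + 254.93²) = √231127 = 480.76 km/s.

481 km/s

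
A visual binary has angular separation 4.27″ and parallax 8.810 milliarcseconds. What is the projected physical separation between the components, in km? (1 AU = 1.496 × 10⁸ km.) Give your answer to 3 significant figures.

7.25 × 10^10 km

d = 1/p = 1/0.008810″ = 113.51 pc.
At distance d (pc), an angle of θ arcsec spans θ·d AU: s = 4.27 × 113.51 = 484.69 AU.
= 484.69 × 1.496 × 10⁸ km = 7.2510 × 10^10 km.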